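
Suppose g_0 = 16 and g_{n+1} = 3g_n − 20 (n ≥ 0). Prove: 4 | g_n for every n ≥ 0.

Base case: g_0 = 16 = 4·4, so 4 | g_0.
Assume 4 | g_m, so g_m = 4t for some integer t.
Then g_{m+1} = 3g_m − 20 = 3·(4t) − 20 = 4(3t − 5), so 4 | g_{m+1}.
This completes the inductive step, so 4 | g_n for all n ≥ 0.

4 | g_n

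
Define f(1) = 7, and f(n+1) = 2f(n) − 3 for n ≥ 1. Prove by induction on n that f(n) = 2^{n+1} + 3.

Base case: f(1) = 7, and 2^{1+1} + 3 = 4 + 3 = 7.
Assume f(j) = 2^{j+1} + 3 for some j ≥ 1.
Then f(j+1) = 2f(j) − 3 = 2·(2^{j+1} + 3) − 3 = 2^{j+2} + 6 − 3 = 2^{j+2} + 3.
So the formula holds for j+1, and by induction f(n) = 2^{n+1} + 3 for all n ≥ 1.

f(n) = 2^{n+1} + 3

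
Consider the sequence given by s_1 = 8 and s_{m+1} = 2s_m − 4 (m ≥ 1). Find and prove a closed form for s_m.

Claim: s_m = 2^{m+1} + 4.

Base case: s_1 = 8, and 2^{1+1} + 4 = 4 + 4 = 8.
Assume s_j = 2^{j+1} + 4 for some j ≥ 1.
Then s_{j+1} = 2s_j − 4 = 2·(2^{j+1} + 4) − 4 = 2^{j+2} + 8 − 4 = 2^{j+2} + 4.
Hence s_m = 2^{m+1} + 4 for every m ≥ 1, by induction.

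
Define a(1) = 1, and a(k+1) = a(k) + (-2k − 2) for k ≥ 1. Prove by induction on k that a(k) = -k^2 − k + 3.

Base case: a(1) = 1, and -1^2 − 1 + 3 = 1.
Assume a(r) = -r^2 − r + 3.
Then a(r+1) = a(r) + (-2r − 2) = (-r^2 − r + 3) + (-2r − 2) = -r^2 − 3r + 1,
and -(r+1)^2 − (r+1) + 3 = -r^2 − 3r + 1.
This completes the inductive step, so a(k) = -k^2 − k + 3 for all k ≥ 1.

a(k) = -k^2 − k + 3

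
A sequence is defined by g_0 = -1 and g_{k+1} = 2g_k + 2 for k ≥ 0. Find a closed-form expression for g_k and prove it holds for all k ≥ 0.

Claim: g_k = 2^k − 2.

Base case: g_0 = -1, and 2^0 − 2 = 1 − 2 = -1.
Assume g_r = 2^r − 2 for some r ≥ 0.
Then g_{r+1} = 2g_r + 2 = 2·(2^r − 2) + 2 = 2^{r+1} − 4 + 2 = 2^{r+1} − 2.
This completes the inductive step, so g_k = 2^k − 2 for all k ≥ 0.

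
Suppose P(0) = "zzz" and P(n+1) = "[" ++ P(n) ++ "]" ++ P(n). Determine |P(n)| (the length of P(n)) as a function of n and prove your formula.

Claim: |P(n)| = 5·2^n − 2.

Base case: |P(0)| = 3, and 5·2^0 − 2 = 3.
Assume |P(j)| = 5·2^j − 2.
Then |P(j+1)| = 1 + |P(j)| + 1 + |P(j)| = 2|P(j)| + 2 = 2(5·2^j − 2) + 2 = 5·2^{j+1} − 4 + 2 = 5·2^{j+1} − 2.
Hence |P(n)| = 5·2^n − 2 for every n ≥ 0, by induction.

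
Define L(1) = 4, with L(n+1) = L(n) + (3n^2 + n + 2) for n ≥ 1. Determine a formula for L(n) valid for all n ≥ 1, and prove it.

Claim: L(n) = n^3 − n^2 + 2n + 2.

Base case: L(1) = 4, and 1^3 − 1^2 + 2·1 + 2 = 4.
Assume L(k) = k^3 − k^2 + 2k + 2.
Then L(k+1) = L(k) + (3k^2 + k + 2) = (k^3 − k^2 + 2k + 2) + (3k^2 + k + 2) = k^3 + 2k^2 + 3k + 4,
and (k+1)^3 − (k+1)^2 + 2·(k+1) + 2 = k^3 + 2k^2 + 3k + 4.
By induction, L(n) = n^3 − n^2 + 2n + 2 for all n ≥ 1.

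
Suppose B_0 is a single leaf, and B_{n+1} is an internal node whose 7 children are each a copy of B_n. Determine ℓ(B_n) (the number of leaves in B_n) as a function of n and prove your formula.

Claim: ℓ(B_n) = 7^n.

Base case: ℓ(B_0) = 1, and 7^0 = 1.
Assume ℓ(B_m) = 7^m.
Then ℓ(B_{m+1}) = 7·ℓ(B_m) = 7·7^m = 7^{m+1}.
This completes the inductive step, so ℓ(B_n) = 7^n for all n ≥ 0.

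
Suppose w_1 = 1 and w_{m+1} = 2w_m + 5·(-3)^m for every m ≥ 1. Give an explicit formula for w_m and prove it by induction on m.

Claim: w_m = -2^m − (-3)^m.

Base case: w_1 = 1, and -2^1 − (-3)^1 = -2 + 3 = 1.
Assume w_k = -2^k − (-3)^k for some k ≥ 1.
Then w_{k+1} = 2w_k + 5·(-3)^k = 2·(-2^k − (-3)^k) + 5·(-3)^k = -2^{k+1} − 2·(-3)^k + 5·(-3)^k = -2^{k+1} + 3·(-3)^k = -2^{k+1} − (-3)^{k+1}.
By induction, w_m = -2^m − (-3)^m for all m ≥ 1.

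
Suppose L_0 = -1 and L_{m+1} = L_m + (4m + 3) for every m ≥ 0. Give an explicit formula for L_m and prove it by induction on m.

Claim: L_m = 2m^2 + m − 1.

Base case: L_0 = -1, and 2·0^2 + 0 − 1 = -1.
Assume L_j = 2j^2 + j − 1.
Then L_{j+1} = L_j + (4j + 3) = (2j^2 + j − 1) + (4j + 3) = 2j^2 + 5j + 2,
and 2·(j+1)^2 + (j+1) − 1 = 2j^2 + 5j + 2.
Hence L_m = 2m^2 + m − 1 for every m ≥ 0, by induction.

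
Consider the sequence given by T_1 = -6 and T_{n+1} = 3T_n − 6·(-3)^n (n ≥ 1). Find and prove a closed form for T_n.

Claim: T_n = -3^n + (-3)^n.

Base case: T_1 = -6, and -3^1 + (-3)^1 = -3 − 3 = -6.
Assume T_r = -3^r + (-3)^r for some r ≥ 1.
Then T_{r+1} = 3T_r − 6·(-3)^r = 3·(-3^r + (-3)^r) − 6·(-3)^r = -3^{r+1} + 3·(-3)^r − 6·(-3)^r = -3^{r+1} − 3·(-3)^r = -3^{r+1} + (-3)^{r+1}.
By induction, T_n = -3^n + (-3)^n for all n ≥ 1.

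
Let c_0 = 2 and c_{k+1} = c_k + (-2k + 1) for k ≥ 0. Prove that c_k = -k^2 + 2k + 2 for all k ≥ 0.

Base case: c_0 = 2, and -0^2 + 2·0 + 2 = 2.
Assume c_j = -j^2 + 2j + 2.
Then c_{j+1} = c_j + (-2j + 1) = (-j^2 + 2j + 2) + (-2j + 1) = -j^2 + 3,
and -(j+1)^2 + 2·(j+1) + 2 = -j^2 + 3.
This completes the inductive step, so c_k = -k^2 + 2k + 2 for all k ≥ 0.

c_k = -k^2 + 2k + 2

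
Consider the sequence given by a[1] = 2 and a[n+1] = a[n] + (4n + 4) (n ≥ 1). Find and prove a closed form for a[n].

Claim: a[n] = 2n^2 + 2n − 2.

Base case: a[1] = 2, and 2·1^2 + 2·1 − 2 = 2.
Assume a[j] = 2j^2 + 2j − 2.
Then a[j+1] = a[j] + (4j + 4) = (2j^2 + 2j − 2) + (4j + 4) = 2j^2 + 6j + 2,
and 2·(j+1)^2 + 2·(j+1) − 2 = 2j^2 + 6j + 2.
This completes the inductive step, so a[n] = 2n^2 + 2n − 2 for all n ≥ 1.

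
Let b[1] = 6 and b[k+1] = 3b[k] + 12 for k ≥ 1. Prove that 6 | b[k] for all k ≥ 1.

Base case: b[1] = 6 = 6·1, so 6 | b[1].
Assume 6 | b[m], so b[m] = 6t for some integer t.
Then b[m+1] = 3b[m] + 12 = 3·(6t) + 12 = 6(3t + 2), so 6 | b[m+1].
Hence 6 | b[k] for every k ≥ 1, by induction.

6 | b[k]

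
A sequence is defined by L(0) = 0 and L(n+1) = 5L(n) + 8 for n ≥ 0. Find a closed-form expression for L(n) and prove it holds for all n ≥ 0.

Claim: L(n) = 2·5^n − 2.

Base case: L(0) = 0, and 2·5^0 − 2 = 2 − 2 = 0.
Assume L(r) = 2·5^r − 2 for some r ≥ 0.
Then L(r+1) = 5L(r) + 8 = 5·(2·5^r − 2) + 8 = 10·5^r − 10 + 8 = 2·5^{r+1} − 2.
By induction, L(n) = 2·5^n − 2 for all n ≥ 0.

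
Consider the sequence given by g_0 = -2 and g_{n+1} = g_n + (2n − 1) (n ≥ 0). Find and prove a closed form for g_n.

Claim: g_n = n^2 − 2n − 2.

Base case: g_0 = -2, and 0^2 − 2·0 − 2 = -2.
Assume g_j = j^2 − 2j − 2.
Then g_{j+1} = g_j + (2j − 1) = (j^2 − 2j − 2) + (2j − 1) = j^2 − 3,
and (j+1)^2 − 2·(j+1) − 2 = j^2 − 3.
This completes the inductive step, so g_n = n^2 − 2n − 2 for all n ≥ 0.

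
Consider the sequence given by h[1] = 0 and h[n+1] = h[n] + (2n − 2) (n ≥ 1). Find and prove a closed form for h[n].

Claim: h[n] = n^2 − 3n + 2.

Base case: h[1] = 0, and 1^2 − 3·1 + 2 = 0.
Assume h[k] = k^2 − 3k + 2.
Then h[k+1] = h[k] + (2k − 2) = (k^2 − 3k + 2) + (2k − 2) = k^2 − k,
and (k+1)^2 − 3·(k+1) + 2 = k^2 − k.
By induction, h[n] = n^2 − 3n + 2 for all n ≥ 1.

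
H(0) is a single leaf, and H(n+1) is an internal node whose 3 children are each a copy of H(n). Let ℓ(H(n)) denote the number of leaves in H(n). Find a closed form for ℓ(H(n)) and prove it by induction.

Claim: ℓ(H(n)) = 3^n.

Base case: ℓ(H(0)) = 1, and 3^0 = 1.
Assume ℓ(H(r)) = 3^r.
Then ℓ(H(r+1)) = 3·ℓ(H(r)) = 3·3^r = 3^{r+1}.
This completes the inductive step, so ℓ(H(n)) = 3^n for all n ≥ 0.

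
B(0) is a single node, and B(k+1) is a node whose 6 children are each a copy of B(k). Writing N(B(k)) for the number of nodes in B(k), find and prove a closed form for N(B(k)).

Claim: N(B(k)) = (6^{k+1} − 1)/5.

Base case: N(B(0)) = 1, and (6^{0+1} − 1)/5 = 1.
Assume N(B(j)) = (6^{j+1} − 1)/5.
Then N(B(j+1)) = 1 + 6N(B(j)) = 1 + 6·(6^{j+1} − 1)/5 = 1 + (6^{j+2} − 6)/5 = (5 + 6^{j+2} − 6)/5 = (6^{j+2} − 1)/5.
This completes the inductive step, so N(B(k)) = (6^{k+1} − 1)/5 for all k ≥ 0.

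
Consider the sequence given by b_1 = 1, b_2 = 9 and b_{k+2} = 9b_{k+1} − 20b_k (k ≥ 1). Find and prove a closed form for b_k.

Claim: b_k = -4^k + 5^k.

Base cases: b_1 = 1 and -4^1 + 5^1 = 1; b_2 = 9 and -4^2 + 5^2 = 9.
Assume b_i = -4^i + 5^i for all 1 ≤ i ≤ j, where j ≥ 2.
Then b_{j+1} = 9b_j − 20b_{j−1} = 9·(-4^j + 5^j) − 20·(-4^{j−1} + 5^{j−1}) = -(9·4 − 20)4^{j−1} + (9·5 − 20)5^{j−1} = -16·4^{j−1} + 25·5^{j−1} = -4^{j+1} + 5^{j+1}.
So the formula holds for j+1, and by strong induction b_k = -4^k + 5^k for all k ≥ 1.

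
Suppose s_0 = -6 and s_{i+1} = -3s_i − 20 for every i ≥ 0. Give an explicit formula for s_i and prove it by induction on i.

Claim: s_i = -(-3)^i − 5.

Base case: s_0 = -6, and -(-3)^0 − 5 = -1 − 5 = -6.
Assume s_k = -(-3)^k − 5 for some k ≥ 0.
Then s_{k+1} = -3s_k − 20 = -3·(-(-3)^k − 5) − 20 = 3·(-3)^k + 15 − 20 = -(-3)^{k+1} − 5.
This completes the inductive step, so s_i = -(-3)^i − 5 for all i ≥ 0.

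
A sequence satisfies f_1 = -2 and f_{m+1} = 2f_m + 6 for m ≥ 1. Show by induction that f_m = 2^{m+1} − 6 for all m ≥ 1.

Base case: f_1 = -2, and 2^{1+1} − 6 = 4 − 6 = -2.
Assume f_r = 2^{r+1} − 6 for some r ≥ 1.
Then f_{r+1} = 2f_r + 6 = 2·(2^{r+1} − 6) + 6 = 2^{r+2} − 12 + 6 = 2^{r+2} − 6.
So the formula holds for r+1, and by induction f_m = 2^{m+1} − 6 for all m ≥ 1.

f_m = 2^{m+1} − 6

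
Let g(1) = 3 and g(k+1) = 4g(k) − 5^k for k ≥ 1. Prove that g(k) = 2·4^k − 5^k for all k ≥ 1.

Base case: g(1) = 3, and 2·4^1 − 5^1 = 8 − 5 = 3.
Assume g(r) = 2·4^r − 5^r for some r ≥ 1.
Then g(r+1) = 4g(r) − 5^r = 4·(2·4^r − 5^r) − 5^r = 2·4^{r+1} − 4·5^r − 5^r = 2·4^{r+1} − 5·5^r = 2·4^{r+1} − 5^{r+1}.
So the formula holds for r+1, and by induction g(k) = 2·4^k − 5^k for all k ≥ 1.

g(k) = 2·4^k − 5^k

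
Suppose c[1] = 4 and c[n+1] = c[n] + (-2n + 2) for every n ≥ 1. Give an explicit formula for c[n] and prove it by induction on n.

Claim: c[n] = -n^2 + 3n + 2.

Base case: c[1] = 4, and -1^2 + 3·1 + 2 = 4.
Assume c[k] = -k^2 + 3k + 2.
Then c[k+1] = c[k] + (-2k + 2) = (-k^2 + 3k + 2) + (-2k + 2) = -k^2 + k + 4,
and -(k+1)^2 + 3·(k+1) + 2 = -k^2 + k + 4.
Hence c[n] = -n^2 + 3n + 2 for every n ≥ 1, by induction.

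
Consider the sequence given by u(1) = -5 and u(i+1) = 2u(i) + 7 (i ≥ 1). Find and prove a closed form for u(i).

Claim: u(i) = 2^i − 7.

Base case: u(1) = -5, and 2^1 − 7 = 2 − 7 = -5.
Assume u(m) = 2^m − 7 for some m ≥ 1.
Then u(m+1) = 2u(m) + 7 = 2·(2^m − 7) + 7 = 2^{m+1} − 14 + 7 = 2^{m+1} − 7.
Hence u(i) = 2^i − 7 for every i ≥ 1, by induction.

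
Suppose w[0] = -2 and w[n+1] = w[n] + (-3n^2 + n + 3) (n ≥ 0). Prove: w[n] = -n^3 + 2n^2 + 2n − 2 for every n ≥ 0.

Base case: w[0] = -2, and -0^3 + 2·0^2 + 2·0 − 2 = -2.
Assume w[r] = -r^3 + 2r^2 + 2r − 2.
Then w[r+1] = w[r] + (-3r^2 + r + 3) = (-r^3 + 2r^2 + 2r − 2) + (-3r^2 + r + 3) = -r^3 − r^2 + 3r + 1,
and -(r+1)^3 + 2·(r+1)^2 + 2·(r+1) − 2 = -r^3 − r^2 + 3r + 1.
Hence w[n] = -n^3 + 2n^2 + 2n − 2 for every n ≥ 0, by induction.

w[n] = -n^3 + 2n^2 + 2n − 2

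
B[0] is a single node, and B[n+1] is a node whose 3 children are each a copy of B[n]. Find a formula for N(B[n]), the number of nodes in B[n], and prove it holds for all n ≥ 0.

Claim: N(B[n]) = (3^{n+1} − 1)/2.

Base case: N(B[0]) = 1, and (3^{0+1} − 1)/2 = 1.
Assume N(B[j]) = (3^{j+1} − 1)/2.
Then N(B[j+1]) = 1 + 3N(B[j]) = 1 + 3·(3^{j+1} − 1)/2 = 1 + (3^{j+2} − 3)/2 = (2 + 3^{j+2} − 3)/2 = (3^{j+2} − 1)/2.
By induction, N(B[n]) = (3^{n+1} − 1)/2 for all n ≥ 0.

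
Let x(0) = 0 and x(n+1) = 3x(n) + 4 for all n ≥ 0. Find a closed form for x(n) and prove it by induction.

Claim: x(n) = 2·3^n − 2.

Base case: x(0) = 0, and 2·3^0 − 2 = 2 − 2 = 0.
Assume x(m) = 2·3^m − 2 for some m ≥ 0.
Then x(m+1) = 3x(m) + 4 = 3·(2·3^m − 2) + 4 = 6·3^m − 6 + 4 = 2·3^{m+1} − 2.
Hence x(n) = 2·3^n − 2 for every n ≥ 0, by induction.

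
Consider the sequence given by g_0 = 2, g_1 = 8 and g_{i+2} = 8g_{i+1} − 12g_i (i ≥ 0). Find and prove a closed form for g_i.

Claim: g_i = 2^i + 6^i.

Base cases: g_0 = 2 and 2^0 + 6^0 = 2; g_1 = 8 and 2^1 + 6^1 = 8.
Assume g_j = 2^j + 6^j for all 0 ≤ j ≤ r, where r ≥ 1.
Then g_{r+1} = 8g_r − 12g_{r−1} = 8·(2^r + 6^r) − 12·(2^{r−1} + 6^{r−1}) = (8·2 − 12)2^{r−1} + (8·6 − 12)6^{r−1} = 4·2^{r−1} + 36·6^{r−1} = 2^{r+1} + 6^{r+1}.
So the formula holds for r+1, and by strong induction g_i = 2^i + 6^i for all i ≥ 0.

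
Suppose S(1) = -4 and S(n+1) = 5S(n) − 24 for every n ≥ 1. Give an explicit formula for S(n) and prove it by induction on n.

Claim: S(n) = -2·5^n + 6.

Base case: S(1) = -4, and -2·5^1 + 6 = -10 + 6 = -4.
Assume S(j) = -2·5^j + 6 for some j ≥ 1.
Then S(j+1) = 5S(j) − 24 = 5·(-2·5^j + 6) − 24 = -10·5^j + 30 − 24 = -2·5^{j+1} + 6.
So the formula holds for j+1, and by induction S(n) = -2·5^n + 6 for all n ≥ 1.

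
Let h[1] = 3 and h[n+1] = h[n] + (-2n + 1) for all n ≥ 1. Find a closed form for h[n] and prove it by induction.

Claim: h[n] = -n^2 + 2n + 2.

Base case: h[1] = 3, and -1^2 + 2·1 + 2 = 3.
Assume h[k] = -k^2 + 2k + 2.
Then h[k+1] = h[k] + (-2k + 1) = (-k^2 + 2k + 2) + (-2k + 1) = -k^2 + 3,
and -(k+1)^2 + 2·(k+1) + 2 = -k^2 + 3.
Hence h[n] = -n^2 + 2n + 2 for every n ≥ 1, by induction.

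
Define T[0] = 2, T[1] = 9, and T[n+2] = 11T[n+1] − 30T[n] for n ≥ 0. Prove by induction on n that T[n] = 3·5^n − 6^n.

Base cases: T[0] = 2 and 3·5^0 − 6^0 = 2; T[1] = 9 and 3·5^1 − 6^1 = 9.
Assume T[j] = 3·5^j − 6^j for all 0 ≤ j ≤ r, where r ≥ 1.
Then T[r+1] = 11T[r] − 30T[r−1] = 11·(3·5^r − 6^r) − 30·(3·5^{r−1} − 6^{r−1}) = 3·(11·5 − 30)5^{r−1} − (11·6 − 30)6^{r−1} = 75·5^{r−1} − 36·6^{r−1} = 3·5^{r+1} − 6^{r+1}.
Hence T[n] = 3·5^n − 6^n for every n ≥ 0, by strong induction.

T[n] = 3·5^n − 6^n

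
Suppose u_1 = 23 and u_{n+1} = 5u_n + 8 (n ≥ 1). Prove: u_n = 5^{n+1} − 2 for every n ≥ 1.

Base case: u_1 = 23, and 5^{1+1} − 2 = 25 − 2 = 23.
Assume u_j = 5^{j+1} − 2 for some j ≥ 1.
Then u_{j+1} = 5u_j + 8 = 5·(5^{j+1} − 2) + 8 = 5^{j+2} − 10 + 8 = 5^{j+2} − 2.
This completes the inductive step, so u_n = 5^{n+1} − 2 for all n ≥ 1.

u_n = 5^{n+1} − 2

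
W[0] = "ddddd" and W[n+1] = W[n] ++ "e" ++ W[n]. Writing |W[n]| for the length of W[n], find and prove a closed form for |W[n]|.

Claim: |W[n]| = 6·2^n − 1.

Base case: |W[0]| = 5, and 6·2^0 − 1 = 5.
Assume |W[k]| = 6·2^k − 1.
Then |W[k+1]| = |W[k]| + 1 + |W[k]| = 2|W[k]| + 1 = 2(6·2^k − 1) + 1 = 6·2^{k+1} − 2 + 1 = 6·2^{k+1} − 1.
By induction, |W[n]| = 6·2^n − 1 for all n ≥ 0.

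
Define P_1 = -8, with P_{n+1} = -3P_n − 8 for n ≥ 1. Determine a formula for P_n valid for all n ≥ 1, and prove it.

Claim: P_n = 2·(-3)^n − 2.

Base case: P_1 = -8, and 2·(-3)^1 − 2 = -6 − 2 = -8.
Assume P_m = 2·(-3)^m − 2 for some m ≥ 1.
Then P_{m+1} = -3P_m − 8 = -3·(2·(-3)^m − 2) − 8 = -6·(-3)^m + 6 − 8 = 2·(-3)^{m+1} − 2.
This completes the inductive step, so P_n = 2·(-3)^n − 2 for all n ≥ 1.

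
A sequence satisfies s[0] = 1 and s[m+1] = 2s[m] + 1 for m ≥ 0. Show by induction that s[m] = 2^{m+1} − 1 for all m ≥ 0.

Base case: s[0] = 1, and 2^{0+1} − 1 = 2 − 1 = 1.
Assume s[k] = 2^{k+1} − 1 for some k ≥ 0.
Then s[k+1] = 2s[k] + 1 = 2·(2^{k+1} − 1) + 1 = 2^{k+2} − 2 + 1 = 2^{k+2} − 1.
By induction, s[m] = 2^{m+1} − 1 for all m ≥ 0.

s[m] = 2^{m+1} − 1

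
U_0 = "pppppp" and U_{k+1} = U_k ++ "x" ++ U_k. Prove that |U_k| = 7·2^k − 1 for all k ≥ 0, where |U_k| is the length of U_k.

Base case: |U_0| = 6, and 7·2^0 − 1 = 6.
Assume |U_m| = 7·2^m − 1.
Then |U_{m+1}| = |U_m| + 1 + |U_m| = 2|U_m| + 1 = 2(7·2^m − 1) + 1 = 7·2^{m+1} − 2 + 1 = 7·2^{m+1} − 1.
This completes the inductive step, so |U_k| = 7·2^k − 1 for all k ≥ 0.

|U_k| = 7·2^k − 1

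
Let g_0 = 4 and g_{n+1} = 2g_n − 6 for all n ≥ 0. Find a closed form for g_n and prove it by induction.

Claim: g_n = -2^{n+1} + 6.

Base case: g_0 = 4, and -2^{0+1} + 6 = -2 + 6 = 4.
Assume g_k = -2^{k+1} + 6 for some k ≥ 0.
Then g_{k+1} = 2g_k − 6 = 2·(-2^{k+1} + 6) − 6 = -2^{k+2} + 12 − 6 = -2^{k+2} + 6.
Hence g_n = -2^{n+1} + 6 for every n ≥ 0, by induction.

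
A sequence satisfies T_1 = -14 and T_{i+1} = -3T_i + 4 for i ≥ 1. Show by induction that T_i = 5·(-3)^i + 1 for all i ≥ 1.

Base case: T_1 = -14, and 5·(-3)^1 + 1 = -15 + 1 = -14.
Assume T_k = 5·(-3)^k + 1 for some k ≥ 1.
Then T_{k+1} = -3T_k + 4 = -3·(5·(-3)^k + 1) + 4 = -15·(-3)^k − 3 + 4 = 5·(-3)^{k+1} + 1.
This completes the inductive step, so T_i = 5·(-3)^i + 1 for all i ≥ 1.

T_i = 5·(-3)^i + 1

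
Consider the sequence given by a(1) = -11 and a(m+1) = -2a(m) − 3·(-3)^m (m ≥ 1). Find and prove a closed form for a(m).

Claim: a(m) = (-2)^m + 3·(-3)^m.

Base case: a(1) = -11, and (-2)^1 + 3·(-3)^1 = -2 − 9 = -11.
Assume a(r) = (-2)^r + 3·(-3)^r for some r ≥ 1.
Then a(r+1) = -2a(r) − 3·(-3)^r = -2·((-2)^r + 3·(-3)^r) − 3·(-3)^r = (-2)^{r+1} − 6·(-3)^r − 3·(-3)^r = (-2)^{r+1} − 9·(-3)^r = (-2)^{r+1} + 3·(-3)^{r+1}.
By induction, a(m) = (-2)^m + 3·(-3)^m for all m ≥ 1.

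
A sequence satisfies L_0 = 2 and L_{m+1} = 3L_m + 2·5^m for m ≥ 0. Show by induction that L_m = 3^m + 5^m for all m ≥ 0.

Base case: L_0 = 2, and 3^0 + 5^0 = 1 + 1 = 2.
Assume L_r = 3^r + 5^r for some r ≥ 0.
Then L_{r+1} = 3L_r + 2·5^r = 3·(3^r + 5^r) + 2·5^r = 3^{r+1} + 3·5^r + 2·5^r = 3^{r+1} + 5·5^r = 3^{r+1} + 5^{r+1}.
By induction, L_m = 3^m + 5^m for all m ≥ 0.

L_m = 3^m + 5^m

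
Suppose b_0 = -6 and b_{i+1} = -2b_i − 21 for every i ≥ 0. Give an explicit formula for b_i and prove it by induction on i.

Claim: b_i = (-2)^i − 7.

Base case: b_0 = -6, and (-2)^0 − 7 = 1 − 7 = -6.
Assume b_r = (-2)^r − 7 for some r ≥ 0.
Then b_{r+1} = -2b_r − 21 = -2·((-2)^r − 7) − 21 = -2·(-2)^r + 14 − 21 = (-2)^{r+1} − 7.
Hence b_i = (-2)^i − 7 for every i ≥ 0, by induction.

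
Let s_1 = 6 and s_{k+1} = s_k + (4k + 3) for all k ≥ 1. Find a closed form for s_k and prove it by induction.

Claim: s_k = 2k^2 + k + 3.

Base case: s_1 = 6, and 2·1^2 + 1 + 3 = 6.
Assume s_j = 2j^2 + j + 3.
Then s_{j+1} = s_j + (4j + 3) = (2j^2 + j + 3) + (4j + 3) = 2j^2 + 5j + 6,
and 2·(j+1)^2 + (j+1) + 3 = 2j^2 + 5j + 6.
By induction, s_k = 2k^2 + k + 3 for all k ≥ 1.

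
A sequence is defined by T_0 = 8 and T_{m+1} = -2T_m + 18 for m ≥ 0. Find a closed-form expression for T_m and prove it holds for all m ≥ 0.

Claim: T_m = 2·(-2)^m + 6.

Base case: T_0 = 8, and 2·(-2)^0 + 6 = 2 + 6 = 8.
Assume T_r = 2·(-2)^r + 6 for some r ≥ 0.
Then T_{r+1} = -2T_r + 18 = -2·(2·(-2)^r + 6) + 18 = -4·(-2)^r − 12 + 18 = 2·(-2)^{r+1} + 6.
So the formula holds for r+1, and by induction T_m = 2·(-2)^m + 6 for all m ≥ 0.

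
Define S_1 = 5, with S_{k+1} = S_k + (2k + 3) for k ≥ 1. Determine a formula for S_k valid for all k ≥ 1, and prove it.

Claim: S_k = k^2 + 2k + 2.

Base case: S_1 = 5, and 1^2 + 2·1 + 2 = 5.
Assume S_r = r^2 + 2r + 2.
Then S_{r+1} = S_r + (2r + 3) = (r^2 + 2r + 2) + (2r + 3) = r^2 + 4r + 5,
and (r+1)^2 + 2·(r+1) + 2 = r^2 + 4r + 5.
By induction, S_k = k^2 + 2k + 2 for all k ≥ 1.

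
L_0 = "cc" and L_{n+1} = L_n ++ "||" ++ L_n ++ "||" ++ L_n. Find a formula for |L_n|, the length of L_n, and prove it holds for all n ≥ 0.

Claim: |L_n| = 4·3^n − 2.

Base case: |L_0| = 2, and 4·3^0 − 2 = 2.
Assume |L_r| = 4·3^r − 2.
Then |L_{r+1}| = 3|L_r| + 4 = 3(4·3^r − 2) + 4 = 4·3^{r+1} − 6 + 4 = 4·3^{r+1} − 2.
By induction, |L_n| = 4·3^n − 2 for all n ≥ 0.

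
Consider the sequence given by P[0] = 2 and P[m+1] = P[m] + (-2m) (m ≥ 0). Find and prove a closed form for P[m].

Claim: P[m] = -m^2 + m + 2.

Base case: P[0] = 2, and -0^2 + 0 + 2 = 2.
Assume P[j] = -j^2 + j + 2.
Then P[j+1] = P[j] + (-2j) = (-j^2 + j + 2) + (-2j) = -j^2 − j + 2,
and -(j+1)^2 + (j+1) + 2 = -j^2 − j + 2.
This completes the inductive step, so P[m] = -m^2 + m + 2 for all m ≥ 0.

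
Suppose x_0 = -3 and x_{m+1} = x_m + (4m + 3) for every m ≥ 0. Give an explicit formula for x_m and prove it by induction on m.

Claim: x_m = 2m^2 + m − 3.

Base case: x_0 = -3, and 2·0^2 + 0 − 3 = -3.
Assume x_r = 2r^2 + r − 3.
Then x_{r+1} = x_r + (4r + 3) = (2r^2 + r − 3) + (4r + 3) = 2r^2 + 5r,
and 2·(r+1)^2 + (r+1) − 3 = 2r^2 + 5r.
This completes the inductive step, so x_m = 2m^2 + m − 3 for all m ≥ 0.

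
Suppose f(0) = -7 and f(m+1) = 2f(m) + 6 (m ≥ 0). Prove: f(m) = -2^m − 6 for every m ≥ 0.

Base case: f(0) = -7, and -2^0 − 6 = -1 − 6 = -7.
Assume f(k) = -2^k − 6 for some k ≥ 0.
Then f(k+1) = 2f(k) + 6 = 2·(-2^k − 6) + 6 = -2^{k+1} − 12 + 6 = -2^{k+1} − 6.
So the formula holds for k+1, and by induction f(m) = -2^m − 6 for all m ≥ 0.

f(m) = -2^m − 6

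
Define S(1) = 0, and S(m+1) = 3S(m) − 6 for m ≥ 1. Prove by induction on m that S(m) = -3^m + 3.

Base case: S(1) = 0, and -3^1 + 3 = -3 + 3 = 0.
Assume S(r) = -3^r + 3 for some r ≥ 1.
Then S(r+1) = 3S(r) − 6 = 3·(-3^r + 3) − 6 = -3^{r+1} + 9 − 6 = -3^{r+1} + 3.
So the formula holds for r+1, and by induction S(m) = -3^m + 3 for all m ≥ 1.

S(m) = -3^m + 3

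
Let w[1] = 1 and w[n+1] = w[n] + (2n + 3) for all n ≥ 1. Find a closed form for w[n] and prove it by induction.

Claim: w[n] = n^2 + 2n − 2.

Base case: w[1] = 1, and 1^2 + 2·1 − 2 = 1.
Assume w[k] = k^2 + 2k − 2.
Then w[k+1] = w[k] + (2k + 3) = (k^2 + 2k − 2) + (2k + 3) = k^2 + 4k + 1,
and (k+1)^2 + 2·(k+1) − 2 = k^2 + 4k + 1.
This completes the inductive step, so w[n] = n^2 + 2n − 2 for all n ≥ 1.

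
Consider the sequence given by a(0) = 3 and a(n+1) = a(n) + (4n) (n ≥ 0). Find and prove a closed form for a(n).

Claim: a(n) = 2n^2 − 2n + 3.

Base case: a(0) = 3, and 2·0^2 − 2·0 + 3 = 3.
Assume a(r) = 2r^2 − 2r + 3.
Then a(r+1) = a(r) + (4r) = (2r^2 − 2r + 3) + (4r) = 2r^2 + 2r + 3,
and 2·(r+1)^2 − 2·(r+1) + 3 = 2r^2 + 2r + 3.
This completes the inductive step, so a(n) = 2n^2 − 2n + 3 for all n ≥ 0.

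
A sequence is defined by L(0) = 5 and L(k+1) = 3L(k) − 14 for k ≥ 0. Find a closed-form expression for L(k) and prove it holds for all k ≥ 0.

Claim: L(k) = -2·3^k + 7.

Base case: L(0) = 5, and -2·3^0 + 7 = -2 + 7 = 5.
Assume L(j) = -2·3^j + 7 for some j ≥ 0.
Then L(j+1) = 3L(j) − 14 = 3·(-2·3^j + 7) − 14 = -6·3^j + 21 − 14 = -2·3^{j+1} + 7.
So the formula holds for j+1, and by induction L(k) = -2·3^k + 7 for all k ≥ 0.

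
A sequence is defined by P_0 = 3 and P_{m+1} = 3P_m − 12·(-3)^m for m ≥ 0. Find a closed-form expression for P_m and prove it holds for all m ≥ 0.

Claim: P_m = 3^m + 2·(-3)^m.

Base case: P_0 = 3, and 3^0 + 2·(-3)^0 = 1 + 2 = 3.
Assume P_k = 3^k + 2·(-3)^k for some k ≥ 0.
Then P_{k+1} = 3P_k − 12·(-3)^k = 3·(3^k + 2·(-3)^k) − 12·(-3)^k = 3^{k+1} + 6·(-3)^k − 12·(-3)^k = 3^{k+1} − 6·(-3)^k = 3^{k+1} + 2·(-3)^{k+1}.
So the formula holds for k+1, and by induction P_m = 3^m + 2·(-3)^m for all m ≥ 0.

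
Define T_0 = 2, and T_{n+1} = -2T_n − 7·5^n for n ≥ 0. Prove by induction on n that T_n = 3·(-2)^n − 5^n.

Base case: T_0 = 2, and 3·(-2)^0 − 5^0 = 3 − 1 = 2.
Assume T_j = 3·(-2)^j − 5^j for some j ≥ 0.
Then T_{j+1} = -2T_j − 7·5^j = -2·(3·(-2)^j − 5^j) − 7·5^j = 3·(-2)^{j+1} + 2·5^j − 7·5^j = 3·(-2)^{j+1} − 5·5^j = 3·(-2)^{j+1} − 5^{j+1}.
So the formula holds for j+1, and by induction T_n = 3·(-2)^n − 5^n for all n ≥ 0.

T_n = 3·(-2)^n − 5^n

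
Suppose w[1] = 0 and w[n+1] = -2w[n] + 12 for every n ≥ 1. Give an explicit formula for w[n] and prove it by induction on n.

Claim: w[n] = 2·(-2)^n + 4.

Base case: w[1] = 0, and 2·(-2)^1 + 4 = -4 + 4 = 0.
Assume w[k] = 2·(-2)^k + 4 for some k ≥ 1.
Then w[k+1] = -2w[k] + 12 = -2·(2·(-2)^k + 4) + 12 = -4·(-2)^k − 8 + 12 = 2·(-2)^{k+1} + 4.
This completes the inductive step, so w[n] = 2·(-2)^n + 4 for all n ≥ 1.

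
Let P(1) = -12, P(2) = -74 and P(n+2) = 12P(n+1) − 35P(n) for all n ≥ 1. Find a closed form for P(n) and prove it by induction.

Claim: P(n) = -7^n − 5^n.

Base cases: P(1) = -12 and -7^1 − 5^1 = -12; P(2) = -74 and -7^2 − 5^2 = -74.
Assume P(i) = -7^i − 5^i for all 1 ≤ i ≤ j, where j ≥ 2.
Then P(j+1) = 12P(j) − 35P(j−1) = 12·(-7^j − 5^j) − 35·(-7^{j−1} − 5^{j−1}) = -(12·7 − 35)7^{j−1} − (12·5 − 35)5^{j−1} = -49·7^{j−1} − 25·5^{j−1} = -7^{j+1} − 5^{j+1}.
So the formula holds for j+1, and by strong induction P(n) = -7^n − 5^n for all n ≥ 1.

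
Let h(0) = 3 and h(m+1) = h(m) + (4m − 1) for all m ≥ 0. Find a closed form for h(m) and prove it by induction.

Claim: h(m) = 2m^2 − 3m + 3.

Base case: h(0) = 3, and 2·0^2 − 3·0 + 3 = 3.
Assume h(r) = 2r^2 − 3r + 3.
Then h(r+1) = h(r) + (4r − 1) = (2r^2 − 3r + 3) + (4r − 1) = 2r^2 + r + 2,
and 2·(r+1)^2 − 3·(r+1) + 3 = 2r^2 + r + 2.
This completes the inductive step, so h(m) = 2m^2 − 3m + 3 for all m ≥ 0.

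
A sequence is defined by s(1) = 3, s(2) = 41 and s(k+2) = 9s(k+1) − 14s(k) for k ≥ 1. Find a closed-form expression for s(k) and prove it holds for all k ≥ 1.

Claim: s(k) = 7^k − 2·2^k.

Base cases: s(1) = 3 and 7^1 − 2·2^1 = 3; s(2) = 41 and 7^2 − 2·2^2 = 41.
Assume s(j) = 7^j − 2·2^j for all 1 ≤ j ≤ r, where r ≥ 2.
Then s(r+1) = 9s(r) − 14s(r−1) = 9·(7^r − 2·2^r) − 14·(7^{r−1} − 2·2^{r−1}) = (9·7 − 14)7^{r−1} − 2·(9·2 − 14)2^{r−1} = 49·7^{r−1} − 8·2^{r−1} = 7^{r+1} − 2·2^{r+1}.
This completes the inductive step, so s(k) = 7^k − 2·2^k for all k ≥ 1.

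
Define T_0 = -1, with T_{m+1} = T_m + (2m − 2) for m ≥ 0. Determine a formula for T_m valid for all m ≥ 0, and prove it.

Claim: T_m = m^2 − 3m − 1.

Base case: T_0 = -1, and 0^2 − 3·0 − 1 = -1.
Assume T_j = j^2 − 3j − 1.
Then T_{j+1} = T_j + (2j − 2) = (j^2 − 3j − 1) + (2j − 2) = j^2 − j − 3,
and (j+1)^2 − 3·(j+1) − 1 = j^2 − j − 3.
By induction, T_m = m^2 − 3m − 1 for all m ≥ 0.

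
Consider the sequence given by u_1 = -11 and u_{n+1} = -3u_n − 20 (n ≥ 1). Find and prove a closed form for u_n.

Claim: u_n = 2·(-3)^n − 5.

Base case: u_1 = -11, and 2·(-3)^1 − 5 = -6 − 5 = -11.
Assume u_m = 2·(-3)^m − 5 for some m ≥ 1.
Then u_{m+1} = -3u_m − 20 = -3·(2·(-3)^m − 5) − 20 = -6·(-3)^m + 15 − 20 = 2·(-3)^{m+1} − 5.
So the formula holds for m+1, and by induction u_n = 2·(-3)^n − 5 for all n ≥ 1.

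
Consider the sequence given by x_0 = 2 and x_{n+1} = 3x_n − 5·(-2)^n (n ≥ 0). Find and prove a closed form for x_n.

Claim: x_n = 3^n + (-2)^n.

Base case: x_0 = 2, and 3^0 + (-2)^0 = 1 + 1 = 2.
Assume x_k = 3^k + (-2)^k for some k ≥ 0.
Then x_{k+1} = 3x_k − 5·(-2)^k = 3·(3^k + (-2)^k) − 5·(-2)^k = 3^{k+1} + 3·(-2)^k − 5·(-2)^k = 3^{k+1} − 2·(-2)^k = 3^{k+1} + (-2)^{k+1}.
Hence x_n = 3^n + (-2)^n for every n ≥ 0, by induction.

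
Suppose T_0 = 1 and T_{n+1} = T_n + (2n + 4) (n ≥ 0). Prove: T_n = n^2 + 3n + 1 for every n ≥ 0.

Base case: T_0 = 1, and 0^2 + 3·0 + 1 = 1.
Assume T_m = m^2 + 3m + 1.
Then T_{m+1} = T_m + (2m + 4) = (m^2 + 3m + 1) + (2m + 4) = m^2 + 5m + 5,
and (m+1)^2 + 3·(m+1) + 1 = m^2 + 5m + 5.
By induction, T_n = n^2 + 3n + 1 for all n ≥ 0.

T_n = n^2 + 3n + 1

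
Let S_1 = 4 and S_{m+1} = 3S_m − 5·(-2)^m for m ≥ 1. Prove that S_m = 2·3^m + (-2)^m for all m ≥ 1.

Base case: S_1 = 4, and 2·3^1 + (-2)^1 = 6 − 2 = 4.
Assume S_r = 2·3^r + (-2)^r for some r ≥ 1.
Then S_{r+1} = 3S_r − 5·(-2)^r = 3·(2·3^r + (-2)^r) − 5·(-2)^r = 2·3^{r+1} + 3·(-2)^r − 5·(-2)^r = 2·3^{r+1} − 2·(-2)^r = 2·3^{r+1} + (-2)^{r+1}.
This completes the inductive step, so S_m = 2·3^m + (-2)^m for all m ≥ 1.

S_m = 2·3^m + (-2)^m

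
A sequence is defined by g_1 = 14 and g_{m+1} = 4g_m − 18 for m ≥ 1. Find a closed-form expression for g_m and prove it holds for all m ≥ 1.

Claim: g_m = 2·4^m + 6.

Base case: g_1 = 14, and 2·4^1 + 6 = 8 + 6 = 14.
Assume g_j = 2·4^j + 6 for some j ≥ 1.
Then g_{j+1} = 4g_j − 18 = 4·(2·4^j + 6) − 18 = 8·4^j + 24 − 18 = 2·4^{j+1} + 6.
So the formula holds for j+1, and by induction g_m = 2·4^m + 6 for all m ≥ 1.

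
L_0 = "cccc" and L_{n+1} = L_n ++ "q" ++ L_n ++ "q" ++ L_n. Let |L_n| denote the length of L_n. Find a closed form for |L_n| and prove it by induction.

Claim: |L_n| = 5·3^n − 1.

Base case: |L_0| = 4, and 5·3^0 − 1 = 4.
Assume |L_k| = 5·3^k − 1.
Then |L_{k+1}| = 3|L_k| + 2 = 3(5·3^k − 1) + 2 = 5·3^{k+1} − 3 + 2 = 5·3^{k+1} − 1.
By induction, |L_n| = 5·3^n − 1 for all n ≥ 0.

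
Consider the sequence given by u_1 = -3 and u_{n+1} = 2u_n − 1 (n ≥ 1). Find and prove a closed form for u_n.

Claim: u_n = -2^{n+1} + 1.

Base case: u_1 = -3, and -2^{1+1} + 1 = -4 + 1 = -3.
Assume u_m = -2^{m+1} + 1 for some m ≥ 1.
Then u_{m+1} = 2u_m − 1 = 2·(-2^{m+1} + 1) − 1 = -2^{m+2} + 2 − 1 = -2^{m+2} + 1.
By induction, u_n = -2^{n+1} + 1 for all n ≥ 1.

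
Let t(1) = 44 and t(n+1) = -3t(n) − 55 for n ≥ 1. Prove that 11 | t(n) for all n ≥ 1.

Base case: t(1) = 44 = 11·4, so 11 | t(1).
Assume 11 | t(k), so t(k) = 11s for some integer s.
Then t(k+1) = -3t(k) − 55 = -3·(11s) − 55 = 11(-3s − 5), so 11 | t(k+1).
Hence 11 | t(n) for every n ≥ 1, by induction.

11 | t(n)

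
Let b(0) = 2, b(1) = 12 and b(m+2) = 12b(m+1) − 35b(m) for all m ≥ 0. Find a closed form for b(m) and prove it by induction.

Claim: b(m) = 5^m + 7^m.

Base cases: b(0) = 2 and 5^0 + 7^0 = 2; b(1) = 12 and 5^1 + 7^1 = 12.
Assume b(j) = 5^j + 7^j for all 0 ≤ j ≤ k, where k ≥ 1.
Then b(k+1) = 12b(k) − 35b(k−1) = 12·(5^k + 7^k) − 35·(5^{k−1} + 7^{k−1}) = (12·5 − 35)5^{k−1} + (12·7 − 35)7^{k−1} = 25·5^{k−1} + 49·7^{k−1} = 5^{k+1} + 7^{k+1}.
This completes the inductive step, so b(m) = 5^m + 7^m for all m ≥ 0.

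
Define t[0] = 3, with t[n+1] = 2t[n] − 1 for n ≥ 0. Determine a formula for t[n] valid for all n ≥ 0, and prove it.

Claim: t[n] = 2^{n+1} + 1.

Base case: t[0] = 3, and 2^{0+1} + 1 = 2 + 1 = 3.
Assume t[j] = 2^{j+1} + 1 for some j ≥ 0.
Then t[j+1] = 2t[j] − 1 = 2·(2^{j+1} + 1) − 1 = 2^{j+2} + 2 − 1 = 2^{j+2} + 1.
This completes the inductive step, so t[n] = 2^{n+1} + 1 for all n ≥ 0.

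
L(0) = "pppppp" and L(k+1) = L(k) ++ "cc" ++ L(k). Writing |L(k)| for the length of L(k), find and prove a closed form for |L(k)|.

Claim: |L(k)| = 2^{k+3} − 2.

Base case: |L(0)| = 6, and 2^{0+3} − 2 = 6.
Assume |L(r)| = 2^{r+3} − 2.
Then |L(r+1)| = |L(r)| + 2 + |L(r)| = 2|L(r)| + 2 = 2(2^{r+3} − 2) + 2 = 2^{r+1+3} − 4 + 2 = 2^{r+1+3} − 2.
Hence |L(k)| = 2^{k+3} − 2 for every k ≥ 0, by induction.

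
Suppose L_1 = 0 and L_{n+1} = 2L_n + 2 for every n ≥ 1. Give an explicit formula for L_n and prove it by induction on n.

Claim: L_n = 2^n − 2.

Base case: L_1 = 0, and 2^1 − 2 = 2 − 2 = 0.
Assume L_j = 2^j − 2 for some j ≥ 1.
Then L_{j+1} = 2L_j + 2 = 2·(2^j − 2) + 2 = 2^{j+1} − 4 + 2 = 2^{j+1} − 2.
This completes the inductive step, so L_n = 2^n − 2 for all n ≥ 1.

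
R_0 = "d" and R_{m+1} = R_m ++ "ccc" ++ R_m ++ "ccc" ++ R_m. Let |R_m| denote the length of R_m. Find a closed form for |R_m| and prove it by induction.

Claim: |R_m| = 4·3^m − 3.

Base case: |R_0| = 1, and 4·3^0 − 3 = 1.
Assume |R_r| = 4·3^r − 3.
Then |R_{r+1}| = 3|R_r| + 6 = 3(4·3^r − 3) + 6 = 4·3^{r+1} − 9 + 6 = 4·3^{r+1} − 3.
By induction, |R_m| = 4·3^m − 3 for all m ≥ 0.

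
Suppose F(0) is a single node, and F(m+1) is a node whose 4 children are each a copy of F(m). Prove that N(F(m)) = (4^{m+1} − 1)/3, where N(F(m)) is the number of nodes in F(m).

Base case: N(F(0)) = 1, and (4^{0+1} − 1)/3 = 1.
Assume N(F(k)) = (4^{k+1} − 1)/3.
Then N(F(k+1)) = 1 + 4N(F(k)) = 1 + 4·(4^{k+1} − 1)/3 = 1 + (4^{k+2} − 4)/3 = (3 + 4^{k+2} − 4)/3 = (4^{k+2} − 1)/3.
This completes the inductive step, so N(F(m)) = (4^{m+1} − 1)/3 for all m ≥ 0.

N(F(m)) = (4^{m+1} − 1)/3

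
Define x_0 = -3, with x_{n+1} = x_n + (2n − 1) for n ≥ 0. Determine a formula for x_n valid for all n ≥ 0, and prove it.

Claim: x_n = n^2 − 2n − 3.

Base case: x_0 = -3, and 0^2 − 2·0 − 3 = -3.
Assume x_j = j^2 − 2j − 3.
Then x_{j+1} = x_j + (2j − 1) = (j^2 − 2j − 3) + (2j − 1) = j^2 − 4,
and (j+1)^2 − 2·(j+1) − 3 = j^2 − 4.
This completes the inductive step, so x_n = n^2 − 2n − 3 for all n ≥ 0.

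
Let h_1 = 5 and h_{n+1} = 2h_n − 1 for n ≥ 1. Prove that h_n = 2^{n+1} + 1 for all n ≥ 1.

Base case: h_1 = 5, and 2^{1+1} + 1 = 4 + 1 = 5.
Assume h_r = 2^{r+1} + 1 for some r ≥ 1.
Then h_{r+1} = 2h_r − 1 = 2·(2^{r+1} + 1) − 1 = 2^{r+2} + 2 − 1 = 2^{r+2} + 1.
By induction, h_n = 2^{n+1} + 1 for all n ≥ 1.

h_n = 2^{n+1} + 1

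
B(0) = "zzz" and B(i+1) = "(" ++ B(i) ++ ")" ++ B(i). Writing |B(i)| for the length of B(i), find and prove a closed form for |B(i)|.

Claim: |B(i)| = 5·2^i − 2.

Base case: |B(0)| = 3, and 5·2^0 − 2 = 3.
Assume |B(k)| = 5·2^k − 2.
Then |B(k+1)| = 1 + |B(k)| + 1 + |B(k)| = 2|B(k)| + 2 = 2(5·2^k − 2) + 2 = 5·2^{k+1} − 4 + 2 = 5·2^{k+1} − 2.
So the formula holds for k+1, and by induction |B(i)| = 5·2^i − 2 for all i ≥ 0.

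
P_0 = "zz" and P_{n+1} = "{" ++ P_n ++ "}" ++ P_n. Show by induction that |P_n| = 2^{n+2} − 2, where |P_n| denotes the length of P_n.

Base case: |P_0| = 2, and 2^{0+2} − 2 = 2.
Assume |P_k| = 2^{k+2} − 2.
Then |P_{k+1}| = 1 + |P_k| + 1 + |P_k| = 2|P_k| + 2 = 2(2^{k+2} − 2) + 2 = 2^{k+3} − 4 + 2 = 2^{k+3} − 2.
Hence |P_n| = 2^{n+2} − 2 for every n ≥ 0, by induction.

|P_n| = 2^{n+2} − 2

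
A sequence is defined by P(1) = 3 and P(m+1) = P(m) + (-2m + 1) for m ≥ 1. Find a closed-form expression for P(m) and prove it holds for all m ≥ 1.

Claim: P(m) = -m^2 + 2m + 2.

Base case: P(1) = 3, and -1^2 + 2·1 + 2 = 3.
Assume P(r) = -r^2 + 2r + 2.
Then P(r+1) = P(r) + (-2r + 1) = (-r^2 + 2r + 2) + (-2r + 1) = -r^2 + 3,
and -(r+1)^2 + 2·(r+1) + 2 = -r^2 + 3.
Hence P(m) = -m^2 + 2m + 2 for every m ≥ 1, by induction.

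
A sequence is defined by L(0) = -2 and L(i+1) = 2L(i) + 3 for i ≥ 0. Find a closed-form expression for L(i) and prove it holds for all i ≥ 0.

Claim: L(i) = 2^i − 3.

Base case: L(0) = -2, and 2^0 − 3 = 1 − 3 = -2.
Assume L(m) = 2^m − 3 for some m ≥ 0.
Then L(m+1) = 2L(m) + 3 = 2·(2^m − 3) + 3 = 2^{m+1} − 6 + 3 = 2^{m+1} − 3.
This completes the inductive step, so L(i) = 2^i − 3 for all i ≥ 0.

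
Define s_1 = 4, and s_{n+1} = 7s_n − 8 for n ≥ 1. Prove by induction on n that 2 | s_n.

Base case: s_1 = 4 = 2·2, so 2 | s_1.
Assume 2 | s_m, so s_m = 2t for some integer t.
Then s_{m+1} = 7s_m − 8 = 7·(2t) − 8 = 2(7t − 4), so 2 | s_{m+1}.
So the property holds for m+1, and by induction 2 | s_n for all n ≥ 1.

2 | s_n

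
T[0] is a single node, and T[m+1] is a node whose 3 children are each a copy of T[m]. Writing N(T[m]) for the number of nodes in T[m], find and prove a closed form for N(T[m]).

Claim: N(T[m]) = (3^{m+1} − 1)/2.

Base case: N(T[0]) = 1, and (3^{0+1} − 1)/2 = 1.
Assume N(T[j]) = (3^{j+1} − 1)/2.
Then N(T[j+1]) = 1 + 3N(T[j]) = 1 + 3·(3^{j+1} − 1)/2 = 1 + (3^{j+2} − 3)/2 = (2 + 3^{j+2} − 3)/2 = (3^{j+2} − 1)/2.
By induction, N(T[m]) = (3^{m+1} − 1)/2 for all m ≥ 0.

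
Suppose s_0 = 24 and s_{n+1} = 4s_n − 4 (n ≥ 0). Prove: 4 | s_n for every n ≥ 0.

Base case: s_0 = 24 = 4·6, so 4 | s_0.
Assume 4 | s_r, so s_r = 4t for some integer t.
Then s_{r+1} = 4s_r − 4 = 4·(4t) − 4 = 4(4t − 1), so 4 | s_{r+1}.
By induction, 4 | s_n for all n ≥ 0.

4 | s_n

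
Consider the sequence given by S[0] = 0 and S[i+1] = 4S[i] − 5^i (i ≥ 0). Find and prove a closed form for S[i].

Claim: S[i] = 4^i − 5^i.

Base case: S[0] = 0, and 4^0 − 5^0 = 1 − 1 = 0.
Assume S[k] = 4^k − 5^k for some k ≥ 0.
Then S[k+1] = 4S[k] − 5^k = 4·(4^k − 5^k) − 5^k = 4^{k+1} − 4·5^k − 5^k = 4^{k+1} − 5·5^k = 4^{k+1} − 5^{k+1}.
Hence S[i] = 4^i − 5^i for every i ≥ 0, by induction.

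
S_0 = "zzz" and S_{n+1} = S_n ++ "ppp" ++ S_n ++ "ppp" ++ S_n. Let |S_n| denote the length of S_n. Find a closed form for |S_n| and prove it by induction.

Claim: |S_n| = 6·3^n − 3.

Base case: |S_0| = 3, and 6·3^0 − 3 = 3.
Assume |S_r| = 6·3^r − 3.
Then |S_{r+1}| = 3|S_r| + 6 = 3(6·3^r − 3) + 6 = 6·3^{r+1} − 9 + 6 = 6·3^{r+1} − 3.
This completes the inductive step, so |S_n| = 6·3^n − 3 for all n ≥ 0.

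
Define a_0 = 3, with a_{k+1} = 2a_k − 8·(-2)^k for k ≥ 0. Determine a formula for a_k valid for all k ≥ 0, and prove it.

Claim: a_k = 2^k + 2·(-2)^k.

Base case: a_0 = 3, and 2^0 + 2·(-2)^0 = 1 + 2 = 3.
Assume a_r = 2^r + 2·(-2)^r for some r ≥ 0.
Then a_{r+1} = 2a_r − 8·(-2)^r = 2·(2^r + 2·(-2)^r) − 8·(-2)^r = 2^{r+1} + 4·(-2)^r − 8·(-2)^r = 2^{r+1} − 4·(-2)^r = 2^{r+1} + 2·(-2)^{r+1}.
This completes the inductive step, so a_k = 2^k + 2·(-2)^k for all k ≥ 0.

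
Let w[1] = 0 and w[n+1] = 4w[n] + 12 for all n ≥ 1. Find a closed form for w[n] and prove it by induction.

Claim: w[n] = 4^n − 4.

Base case: w[1] = 0, and 4^1 − 4 = 4 − 4 = 0.
Assume w[m] = 4^m − 4 for some m ≥ 1.
Then w[m+1] = 4w[m] + 12 = 4·(4^m − 4) + 12 = 4^{m+1} − 16 + 12 = 4^{m+1} − 4.
By induction, w[n] = 4^n − 4 for all n ≥ 1.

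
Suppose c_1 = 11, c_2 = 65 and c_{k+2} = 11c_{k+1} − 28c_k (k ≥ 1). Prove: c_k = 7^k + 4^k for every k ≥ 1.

Base cases: c_1 = 11 and 7^1 + 4^1 = 11; c_2 = 65 and 7^2 + 4^2 = 65.
Assume c_j = 7^j + 4^j for all 1 ≤ j ≤ m, where m ≥ 2.
Then c_{m+1} = 11c_m − 28c_{m−1} = 11·(7^m + 4^m) − 28·(7^{m−1} + 4^{m−1}) = (11·7 − 28)7^{m−1} + (11·4 − 28)4^{m−1} = 49·7^{m−1} + 16·4^{m−1} = 7^{m+1} + 4^{m+1}.
By strong induction, c_k = 7^k + 4^k for all k ≥ 1.

c_k = 7^k + 4^k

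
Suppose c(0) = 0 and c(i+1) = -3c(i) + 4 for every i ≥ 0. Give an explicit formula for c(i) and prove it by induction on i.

Claim: c(i) = -(-3)^i + 1.

Base case: c(0) = 0, and -(-3)^0 + 1 = -1 + 1 = 0.
Assume c(j) = -(-3)^j + 1 for some j ≥ 0.
Then c(j+1) = -3c(j) + 4 = -3·(-(-3)^j + 1) + 4 = 3·(-3)^j − 3 + 4 = -(-3)^{j+1} + 1.
So the formula holds for j+1, and by induction c(i) = -(-3)^i + 1 for all i ≥ 0.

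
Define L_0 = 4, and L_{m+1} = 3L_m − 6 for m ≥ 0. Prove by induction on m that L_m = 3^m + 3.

Base case: L_0 = 4, and 3^0 + 3 = 1 + 3 = 4.
Assume L_k = 3^k + 3 for some k ≥ 0.
Then L_{k+1} = 3L_k − 6 = 3·(3^k + 3) − 6 = 3^{k+1} + 9 − 6 = 3^{k+1} + 3.
By induction, L_m = 3^m + 3 for all m ≥ 0.

L_m = 3^m + 3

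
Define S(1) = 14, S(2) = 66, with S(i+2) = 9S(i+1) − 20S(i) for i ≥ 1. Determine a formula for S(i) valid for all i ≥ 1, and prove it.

Claim: S(i) = 4^i + 2·5^i.

Base cases: S(1) = 14 and 4^1 + 2·5^1 = 14; S(2) = 66 and 4^2 + 2·5^2 = 66.
Assume S(j) = 4^j + 2·5^j for all 1 ≤ j ≤ m, where m ≥ 2.
Then S(m+1) = 9S(m) − 20S(m−1) = 9·(4^m + 2·5^m) − 20·(4^{m−1} + 2·5^{m−1}) = (9·4 − 20)4^{m−1} + 2·(9·5 − 20)5^{m−1} = 16·4^{m−1} + 50·5^{m−1} = 4^{m+1} + 2·5^{m+1}.
So the formula holds for m+1, and by strong induction S(i) = 4^i + 2·5^i for all i ≥ 1.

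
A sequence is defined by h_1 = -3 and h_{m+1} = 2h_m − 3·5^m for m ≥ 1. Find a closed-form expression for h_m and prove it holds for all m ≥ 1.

Claim: h_m = 2^m − 5^m.

Base case: h_1 = -3, and 2^1 − 5^1 = 2 − 5 = -3.
Assume h_j = 2^j − 5^j for some j ≥ 1.
Then h_{j+1} = 2h_j − 3·5^j = 2·(2^j − 5^j) − 3·5^j = 2^{j+1} − 2·5^j − 3·5^j = 2^{j+1} − 5·5^j = 2^{j+1} − 5^{j+1}.
Hence h_m = 2^m − 5^m for every m ≥ 1, by induction.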